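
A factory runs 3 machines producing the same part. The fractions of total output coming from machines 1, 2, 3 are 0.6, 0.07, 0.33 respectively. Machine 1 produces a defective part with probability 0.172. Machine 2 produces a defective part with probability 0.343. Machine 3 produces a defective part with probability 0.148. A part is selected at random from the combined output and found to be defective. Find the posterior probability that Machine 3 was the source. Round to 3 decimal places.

Posterior probability ≈ 0.277

P(defective|M1) = 0.172; P(defective|M2) = 0.343; P(defective|M3) = 0.148.
Prior × likelihood for each source: 0.6·0.172=0.1032, 0.07·0.343=0.02401, 0.33·0.148=0.04884. Summing gives P(defective) = 0.17605.
P(Machine 3 | defective) = 0.04884 / 0.17605 = 0.277.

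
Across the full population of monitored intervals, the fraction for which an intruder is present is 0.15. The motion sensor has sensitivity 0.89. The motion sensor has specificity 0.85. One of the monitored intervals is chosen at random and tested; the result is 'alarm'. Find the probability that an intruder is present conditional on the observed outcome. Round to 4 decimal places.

P(H | E) ≈ 0.5115

Let H be the event that an intruder is present. P(H) = 0.15, so P(¬H) = 0.85. With E the 'alarm' result, P(E|H) = 0.89 and P(E|¬H) = 0.15.
P(E) = 0.89·0.15 + 0.15·0.85 = 0.13350 + 0.12750 = 0.26100.
By Bayes' theorem, P(H|E) = 0.13350 / 0.26100 = 0.5115.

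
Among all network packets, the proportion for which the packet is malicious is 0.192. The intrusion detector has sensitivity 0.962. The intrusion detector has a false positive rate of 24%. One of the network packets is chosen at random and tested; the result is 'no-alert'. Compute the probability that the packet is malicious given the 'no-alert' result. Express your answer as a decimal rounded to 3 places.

Write H for 'the packet is malicious'. Prior odds H:¬H = 0.192/0.808 = 0.23762. For the 'no-alert' outcome, the likelihood ratio is 0.038/0.76 = 0.050000.
Posterior odds = 0.23762 × 0.050000 = 0.011881, so P(H|E) = 0.011881/(1+0.011881) = 0.012.

P(H | E) ≈ 0.012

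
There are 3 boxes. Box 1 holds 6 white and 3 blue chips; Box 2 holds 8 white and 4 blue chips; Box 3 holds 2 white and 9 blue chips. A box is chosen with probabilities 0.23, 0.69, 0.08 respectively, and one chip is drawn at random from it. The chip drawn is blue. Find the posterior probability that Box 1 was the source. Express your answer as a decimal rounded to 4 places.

Posterior probability ≈ 0.2060

P(blue|Box 1) = 0.3333; P(blue|Box 2) = 0.3333; P(blue|Box 3) = 0.8182.
Prior × likelihood for each source: 0.23·0.3333=0.07667, 0.69·0.3333=0.2300, 0.08·0.8182=0.06545. Summing gives P(blue) = 0.37212.
P(Box 1 | blue) = 0.07667 / 0.37212 = 0.2060.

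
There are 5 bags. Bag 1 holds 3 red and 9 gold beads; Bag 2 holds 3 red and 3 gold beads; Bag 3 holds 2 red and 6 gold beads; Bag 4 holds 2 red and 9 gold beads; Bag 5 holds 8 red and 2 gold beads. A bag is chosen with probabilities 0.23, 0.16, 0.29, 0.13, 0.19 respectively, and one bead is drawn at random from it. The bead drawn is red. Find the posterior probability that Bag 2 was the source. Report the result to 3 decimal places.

Posterior probability ≈ 0.207

Tabulate prior·likelihood by source: [1] prior 0.23, lik 0.25, product 0.05750; [2] prior 0.16, lik 0.5, product 0.08000; [3] prior 0.29, lik 0.25, product 0.07250; [4] prior 0.13, lik 0.1818, product 0.02364; [5] prior 0.19, lik 0.8, product 0.1520.
Normalizing constant = 0.38564; the posterior for Bag 2 is its product over the sum, 0.08000/0.38564 = 0.207.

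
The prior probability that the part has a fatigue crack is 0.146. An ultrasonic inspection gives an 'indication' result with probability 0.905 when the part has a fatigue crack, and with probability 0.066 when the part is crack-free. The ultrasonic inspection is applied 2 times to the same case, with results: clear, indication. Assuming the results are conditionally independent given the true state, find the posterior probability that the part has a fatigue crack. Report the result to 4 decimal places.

Posterior P(H) ≈ 0.1925

With H the event that the part has a fatigue crack, the joint likelihood of the observed sequence is P(data|H) = 0.095·0.905 = 0.085975 and P(data|¬H) = 0.934·0.066 = 0.061644.
Bayes: P(H|data) = 0.146·0.085975 / (0.146·0.085975 + 0.854·0.061644) = 0.012552/0.065196 = 0.1925.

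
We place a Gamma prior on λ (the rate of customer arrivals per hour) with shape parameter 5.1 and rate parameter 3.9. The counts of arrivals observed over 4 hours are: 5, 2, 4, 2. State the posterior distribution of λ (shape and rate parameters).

Posterior: Gamma(shape=18.1, rate=7.9)

Total count ∑xᵢ = 13 over n = 4 hours.
Gamma is conjugate to the Poisson likelihood: posterior is Gamma(shape = 5.1+13 = 18.1, rate = 3.9+4 = 7.9).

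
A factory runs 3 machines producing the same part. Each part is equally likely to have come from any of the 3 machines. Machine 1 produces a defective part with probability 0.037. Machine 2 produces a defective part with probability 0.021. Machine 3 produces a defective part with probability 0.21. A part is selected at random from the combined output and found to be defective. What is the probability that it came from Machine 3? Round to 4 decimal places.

Tabulate prior·likelihood by source: [1] prior 0.333333, lik 0.037, product 0.01233; [2] prior 0.333333, lik 0.021, product 0.007000; [3] prior 0.333333, lik 0.21, product 0.07000.
Normalizing constant = 0.089333; the posterior for Machine 3 is its product over the sum, 0.07000/0.089333 = 0.7836.

Posterior probability ≈ 0.7836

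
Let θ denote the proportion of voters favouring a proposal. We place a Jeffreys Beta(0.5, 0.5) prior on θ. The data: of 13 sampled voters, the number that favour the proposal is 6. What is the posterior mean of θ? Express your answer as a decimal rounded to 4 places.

Posterior mean ≈ 0.4643

Observing 6 successes and 7 failures updates Beta(0.5, 0.5) by adding the success and failure counts to the two shape parameters: α = 0.5+6 = 6.5, β = 0.5+7 = 7.5.
E[θ | data] = 6.5/(6.5+7.5) = 0.4643.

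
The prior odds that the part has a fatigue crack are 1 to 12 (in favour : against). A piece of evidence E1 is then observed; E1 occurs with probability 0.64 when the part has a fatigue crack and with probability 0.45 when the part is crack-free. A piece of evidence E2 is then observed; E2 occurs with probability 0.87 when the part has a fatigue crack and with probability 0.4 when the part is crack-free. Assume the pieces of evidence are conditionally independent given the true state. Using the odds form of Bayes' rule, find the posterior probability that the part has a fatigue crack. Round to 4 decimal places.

Prior odds = 1/12 = 0.083333.
Likelihood ratio for E1 = 0.64/0.45 = 1.4222.
Likelihood ratio for E2 = 0.87/0.4 = 2.1750.
Posterior odds = prior odds × LR₁ × LR₂ = 0.25778.
Posterior probability = odds/(1+odds) = 0.25778/1.2578 = 0.2049.

Posterior probability ≈ 0.2049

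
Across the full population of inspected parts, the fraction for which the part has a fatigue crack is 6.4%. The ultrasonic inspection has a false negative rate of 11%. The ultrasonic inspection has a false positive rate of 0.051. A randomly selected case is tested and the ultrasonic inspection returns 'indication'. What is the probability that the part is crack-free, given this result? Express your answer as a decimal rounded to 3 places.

Write H for 'the part has a fatigue crack'. Prior odds H:¬H = 0.064/0.936 = 0.068376. For the 'indication' outcome, the likelihood ratio is 0.89/0.051 = 17.451.
Posterior odds = 0.068376 × 17.451 = 1.1932, so P(H|E) = 1.1932/(1+1.1932) = 0.544. Then P(¬H|E) = 1 − 0.544 = 0.456.

P(¬H | E) ≈ 0.456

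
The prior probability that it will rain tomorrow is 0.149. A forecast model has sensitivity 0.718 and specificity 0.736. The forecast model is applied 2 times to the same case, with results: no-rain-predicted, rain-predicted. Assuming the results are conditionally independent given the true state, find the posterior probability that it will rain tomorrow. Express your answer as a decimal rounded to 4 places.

Posterior P(H) ≈ 0.1543

Let H be the event that it will rain tomorrow; start with P(H) = 0.149. P('rain-predicted'|H) = 0.718, P('rain-predicted'|¬H) = 0.264.
Update on result 1 ('no-rain-predicted'): P(H) ← 0.282·0.1490 / (0.282·0.1490 + 0.736·0.8510) = 0.042018/0.66835 = 0.0629.
Update on result 2 ('rain-predicted'): P(H) ← 0.718·0.0629 / (0.718·0.0629 + 0.264·0.9371) = 0.045139/0.29254 = 0.1543.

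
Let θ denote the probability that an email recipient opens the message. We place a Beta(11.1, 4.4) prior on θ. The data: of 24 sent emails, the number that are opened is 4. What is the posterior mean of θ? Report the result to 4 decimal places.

Posterior mean ≈ 0.3823

The binomial likelihood is conjugate to the Beta prior: with 4 successes and 20 failures, the posterior is Beta(11.1+4, 4.4+20) = Beta(15.1, 24.4).
Posterior mean = α/(α+β) = 15.1/39.5 = 0.3823.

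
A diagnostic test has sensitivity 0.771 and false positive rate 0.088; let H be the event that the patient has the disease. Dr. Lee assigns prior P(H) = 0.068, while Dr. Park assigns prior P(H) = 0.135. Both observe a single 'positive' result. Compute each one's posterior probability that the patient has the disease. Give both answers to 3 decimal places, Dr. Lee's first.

Dr. Lee: 0.390; Dr. Park: 0.578

The likelihood ratio for a 'positive' result is 0.771/0.088 = 8.7614.
Dr. Lee: prior odds 0.068/0.932 = 0.072961; posterior odds 0.63924; posterior probability 0.390.
Dr. Park: prior odds 0.135/0.865 = 0.15607; posterior odds 1.3674; posterior probability 0.578.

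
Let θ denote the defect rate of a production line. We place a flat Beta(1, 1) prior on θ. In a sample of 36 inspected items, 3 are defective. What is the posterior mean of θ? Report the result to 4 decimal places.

Posterior mean ≈ 0.1053

The binomial likelihood is conjugate to the Beta prior: with 3 successes and 33 failures, the posterior is Beta(1+3, 1+33) = Beta(4, 34).
Posterior mean = α/(α+β) = 4/38 = 0.1053.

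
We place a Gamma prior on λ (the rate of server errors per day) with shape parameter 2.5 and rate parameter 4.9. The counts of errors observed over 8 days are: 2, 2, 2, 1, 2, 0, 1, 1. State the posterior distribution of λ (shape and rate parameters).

The Poisson likelihood adds the total count to the shape and the number of exposure periods to the rate. Here ∑xᵢ = 11 and n = 8, so shape 2.5→13.5 and rate 4.9→12.9.

Posterior: Gamma(shape=13.5, rate=12.9)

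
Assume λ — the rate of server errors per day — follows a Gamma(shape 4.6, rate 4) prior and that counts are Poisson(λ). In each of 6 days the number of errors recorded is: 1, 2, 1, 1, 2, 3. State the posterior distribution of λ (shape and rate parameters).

Posterior: Gamma(shape=14.6, rate=10)

Total count ∑xᵢ = 10 over n = 6 days.
Gamma is conjugate to the Poisson likelihood: posterior is Gamma(shape = 4.6+10 = 14.6, rate = 4+6 = 10).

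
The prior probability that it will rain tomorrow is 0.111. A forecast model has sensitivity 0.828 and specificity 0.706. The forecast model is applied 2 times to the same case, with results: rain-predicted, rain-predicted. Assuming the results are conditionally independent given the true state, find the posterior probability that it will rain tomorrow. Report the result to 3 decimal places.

Let H be the event that it will rain tomorrow; start with P(H) = 0.111. P('rain-predicted'|H) = 0.828, P('rain-predicted'|¬H) = 0.294.
Update on result 1 ('rain-predicted'): P(H) ← 0.828·0.1110 / (0.828·0.1110 + 0.294·0.8890) = 0.091908/0.35327 = 0.2602.
Update on result 2 ('rain-predicted'): P(H) ← 0.828·0.2602 / (0.828·0.2602 + 0.294·0.7398) = 0.21541/0.43293 = 0.4976.

Posterior P(H) ≈ 0.498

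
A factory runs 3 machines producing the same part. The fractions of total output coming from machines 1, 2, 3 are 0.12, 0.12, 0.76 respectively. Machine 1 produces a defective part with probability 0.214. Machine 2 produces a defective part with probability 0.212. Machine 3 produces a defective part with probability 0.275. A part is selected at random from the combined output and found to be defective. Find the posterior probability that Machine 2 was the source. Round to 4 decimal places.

Posterior probability ≈ 0.0978

Tabulate prior·likelihood by source: [1] prior 0.12, lik 0.214, product 0.02568; [2] prior 0.12, lik 0.212, product 0.02544; [3] prior 0.76, lik 0.275, product 0.2090.
Normalizing constant = 0.26012; the posterior for Machine 2 is its product over the sum, 0.02544/0.26012 = 0.0978.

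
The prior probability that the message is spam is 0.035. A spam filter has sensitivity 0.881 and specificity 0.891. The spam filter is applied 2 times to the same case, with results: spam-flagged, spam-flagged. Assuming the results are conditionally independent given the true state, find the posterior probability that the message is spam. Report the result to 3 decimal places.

Let H be the event that the message is spam; start with P(H) = 0.035. P('spam-flagged'|H) = 0.881, P('spam-flagged'|¬H) = 0.109.
Update on result 1 ('spam-flagged'): P(H) ← 0.881·0.0350 / (0.881·0.0350 + 0.109·0.9650) = 0.030835/0.13602 = 0.2267.
Update on result 2 ('spam-flagged'): P(H) ← 0.881·0.2267 / (0.881·0.2267 + 0.109·0.7733) = 0.19972/0.28401 = 0.7032.

Posterior P(H) ≈ 0.703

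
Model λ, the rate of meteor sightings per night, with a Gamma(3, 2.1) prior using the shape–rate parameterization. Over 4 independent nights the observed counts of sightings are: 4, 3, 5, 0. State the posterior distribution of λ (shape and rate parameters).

Posterior: Gamma(shape=15, rate=6.1)

The Poisson likelihood adds the total count to the shape and the number of exposure periods to the rate. Here ∑xᵢ = 12 and n = 4, so shape 3→15 and rate 2.1→6.1.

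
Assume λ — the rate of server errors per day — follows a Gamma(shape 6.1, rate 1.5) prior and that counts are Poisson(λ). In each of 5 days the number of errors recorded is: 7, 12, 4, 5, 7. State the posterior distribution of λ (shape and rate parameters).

Total count ∑xᵢ = 35 over n = 5 days.
Gamma is conjugate to the Poisson likelihood: posterior is Gamma(shape = 6.1+35 = 41.1, rate = 1.5+5 = 6.5).

Posterior: Gamma(shape=41.1, rate=6.5)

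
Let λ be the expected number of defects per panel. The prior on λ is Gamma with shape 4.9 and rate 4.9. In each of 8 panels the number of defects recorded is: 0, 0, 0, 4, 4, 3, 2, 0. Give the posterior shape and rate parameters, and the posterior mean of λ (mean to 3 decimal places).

The Poisson likelihood adds the total count to the shape and the number of exposure periods to the rate. Here ∑xᵢ = 13 and n = 8, so shape 4.9→17.9 and rate 4.9→12.9.
E[λ | data] = 17.9/12.9 = 1.388.

Posterior: Gamma(shape=17.9, rate=12.9); mean ≈ 1.388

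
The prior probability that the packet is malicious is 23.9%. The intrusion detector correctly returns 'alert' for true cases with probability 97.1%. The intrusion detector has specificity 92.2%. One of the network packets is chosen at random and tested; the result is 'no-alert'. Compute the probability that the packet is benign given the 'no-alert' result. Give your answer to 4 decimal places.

P(¬H | E) ≈ 0.9902

Let H be the event that the packet is malicious. P(H) = 0.239, so P(¬H) = 0.761. With E the 'no-alert' result, P(E|H) = 0.029 and P(E|¬H) = 0.922.
P(E) = 0.029·0.239 + 0.922·0.761 = 0.0069310 + 0.70164 = 0.70857.
By Bayes' theorem, P(H|E) = 0.0069310 / 0.70857 = 0.0098. Hence P(¬H|E) = 1 − 0.0098 = 0.9902.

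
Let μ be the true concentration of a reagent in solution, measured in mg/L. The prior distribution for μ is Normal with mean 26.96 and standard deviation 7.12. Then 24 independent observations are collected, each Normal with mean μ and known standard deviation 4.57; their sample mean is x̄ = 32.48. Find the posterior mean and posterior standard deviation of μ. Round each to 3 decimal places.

Posterior mean ≈ 32.387; posterior SD ≈ 0.925

With known σ, the Normal prior is conjugate. Weight on the data is w = (n/σ²)/(n/σ² + 1/τ₀²) = 1.14916/(1.14916+0.0197260) = 0.98312.
Posterior mean = w·x̄ + (1−w)·μ₀ = 0.98312·32.48 + 0.016876·26.96 = 32.387. Posterior variance = 1/(1.14916+0.0197260) = 0.855519, so SD = 0.925.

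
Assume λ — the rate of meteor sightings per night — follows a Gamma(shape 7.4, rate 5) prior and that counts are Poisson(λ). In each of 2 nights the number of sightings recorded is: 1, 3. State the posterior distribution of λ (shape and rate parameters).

The Poisson likelihood adds the total count to the shape and the number of exposure periods to the rate. Here ∑xᵢ = 4 and n = 2, so shape 7.4→11.4 and rate 5→7.

Posterior: Gamma(shape=11.4, rate=7)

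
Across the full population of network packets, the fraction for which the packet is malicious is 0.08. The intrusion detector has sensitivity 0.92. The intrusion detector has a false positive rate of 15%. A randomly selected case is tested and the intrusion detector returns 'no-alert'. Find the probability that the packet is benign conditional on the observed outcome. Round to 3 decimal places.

P(¬H | E) ≈ 0.992

Write H for 'the packet is malicious'. Prior odds H:¬H = 0.08/0.92 = 0.086957. For the 'no-alert' outcome, the likelihood ratio is 0.08/0.85 = 0.094118.
Posterior odds = 0.086957 × 0.094118 = 0.0081841, so P(H|E) = 0.0081841/(1+0.0081841) = 0.008. Then P(¬H|E) = 1 − 0.008 = 0.992.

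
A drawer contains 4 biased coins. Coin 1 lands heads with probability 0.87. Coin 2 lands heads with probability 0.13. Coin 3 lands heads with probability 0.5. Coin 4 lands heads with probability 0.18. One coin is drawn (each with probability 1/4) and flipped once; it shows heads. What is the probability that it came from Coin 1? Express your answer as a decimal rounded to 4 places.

Posterior probability ≈ 0.5179

P(heads|C1) = 0.87; P(heads|C2) = 0.13; P(heads|C3) = 0.5; P(heads|C4) = 0.18.
Prior × likelihood for each source: 0.25·0.87=0.2175, 0.25·0.13=0.03250, 0.25·0.5=0.1250, 0.25·0.18=0.04500. Summing gives P(heads) = 0.42000.
P(Coin 1 | heads) = 0.2175 / 0.42000 = 0.5179.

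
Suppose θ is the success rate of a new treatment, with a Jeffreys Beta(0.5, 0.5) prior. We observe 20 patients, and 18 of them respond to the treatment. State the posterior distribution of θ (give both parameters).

The binomial likelihood is conjugate to the Beta prior: with 18 successes and 2 failures, the posterior is Beta(0.5+18, 0.5+2) = Beta(18.5, 2.5).

Posterior: Beta(18.5, 2.5)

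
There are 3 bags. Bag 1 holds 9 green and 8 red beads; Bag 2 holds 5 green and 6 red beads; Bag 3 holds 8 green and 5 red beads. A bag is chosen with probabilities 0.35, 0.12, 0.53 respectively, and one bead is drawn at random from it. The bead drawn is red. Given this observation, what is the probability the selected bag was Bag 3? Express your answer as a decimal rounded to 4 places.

Posterior probability ≈ 0.4697

Tabulate prior·likelihood by source: [1] prior 0.35, lik 0.4706, product 0.1647; [2] prior 0.12, lik 0.5455, product 0.06545; [3] prior 0.53, lik 0.3846, product 0.2038.
Normalizing constant = 0.43401; the posterior for Bag 3 is its product over the sum, 0.2038/0.43401 = 0.4697.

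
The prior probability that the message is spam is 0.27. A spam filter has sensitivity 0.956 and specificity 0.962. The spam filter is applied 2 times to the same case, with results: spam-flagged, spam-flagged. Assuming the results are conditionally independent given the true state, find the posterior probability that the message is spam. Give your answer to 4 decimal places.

Let H be the event that the message is spam; start with P(H) = 0.27. P('spam-flagged'|H) = 0.956, P('spam-flagged'|¬H) = 0.038.
Update on result 1 ('spam-flagged'): P(H) ← 0.956·0.2700 / (0.956·0.2700 + 0.038·0.7300) = 0.25812/0.28586 = 0.9030.
Update on result 2 ('spam-flagged'): P(H) ← 0.956·0.9030 / (0.956·0.9030 + 0.038·0.0970) = 0.86323/0.86692 = 0.9957.

Posterior P(H) ≈ 0.9957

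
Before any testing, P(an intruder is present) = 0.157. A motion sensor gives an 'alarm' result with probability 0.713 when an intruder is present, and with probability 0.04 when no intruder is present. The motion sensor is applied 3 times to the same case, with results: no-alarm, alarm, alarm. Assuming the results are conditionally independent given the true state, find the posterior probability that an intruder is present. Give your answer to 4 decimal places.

With H the event that an intruder is present, the joint likelihood of the observed sequence is P(data|H) = 0.287·0.713·0.713 = 0.14590 and P(data|¬H) = 0.96·0.04·0.04 = 0.0015360.
Bayes: P(H|data) = 0.157·0.14590 / (0.157·0.14590 + 0.843·0.0015360) = 0.022907/0.024201 = 0.9465.

Posterior P(H) ≈ 0.9465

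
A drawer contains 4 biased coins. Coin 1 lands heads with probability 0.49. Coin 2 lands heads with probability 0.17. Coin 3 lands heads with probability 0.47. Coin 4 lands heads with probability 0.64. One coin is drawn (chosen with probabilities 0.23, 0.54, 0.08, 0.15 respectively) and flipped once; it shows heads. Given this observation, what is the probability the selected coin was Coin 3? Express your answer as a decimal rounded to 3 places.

Posterior probability ≈ 0.111

P(heads|C1) = 0.49; P(heads|C2) = 0.17; P(heads|C3) = 0.47; P(heads|C4) = 0.64.
Prior × likelihood for each source: 0.23·0.49=0.1127, 0.54·0.17=0.09180, 0.08·0.47=0.03760, 0.15·0.64=0.09600. Summing gives P(heads) = 0.33810.
P(Coin 3 | heads) = 0.03760 / 0.33810 = 0.111.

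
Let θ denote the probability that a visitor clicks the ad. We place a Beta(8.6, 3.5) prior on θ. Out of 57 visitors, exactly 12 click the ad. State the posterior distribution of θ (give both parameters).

Posterior: Beta(20.6, 48.5)

The binomial likelihood is conjugate to the Beta prior: with 12 successes and 45 failures, the posterior is Beta(8.6+12, 3.5+45) = Beta(20.6, 48.5).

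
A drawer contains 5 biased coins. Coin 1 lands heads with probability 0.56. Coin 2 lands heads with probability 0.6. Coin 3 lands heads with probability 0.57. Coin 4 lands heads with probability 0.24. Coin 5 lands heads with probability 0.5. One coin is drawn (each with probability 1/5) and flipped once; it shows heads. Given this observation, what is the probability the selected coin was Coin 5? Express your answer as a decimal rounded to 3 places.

Posterior probability ≈ 0.202

P(heads|C1) = 0.56; P(heads|C2) = 0.6; P(heads|C3) = 0.57; P(heads|C4) = 0.24; P(heads|C5) = 0.5.
Prior × likelihood for each source: 0.2·0.56=0.1120, 0.2·0.6=0.1200, 0.2·0.57=0.1140, 0.2·0.24=0.04800, 0.2·0.5=0.1000. Summing gives P(heads) = 0.49400.
P(Coin 5 | heads) = 0.1000 / 0.49400 = 0.202.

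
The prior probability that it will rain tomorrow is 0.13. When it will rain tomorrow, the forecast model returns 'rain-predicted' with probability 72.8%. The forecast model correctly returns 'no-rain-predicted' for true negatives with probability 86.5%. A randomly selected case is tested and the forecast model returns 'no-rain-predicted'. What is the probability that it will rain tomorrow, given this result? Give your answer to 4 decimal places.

Write H for 'it will rain tomorrow'. Prior odds H:¬H = 0.13/0.87 = 0.14943. For the 'no-rain-predicted' outcome, the likelihood ratio is 0.272/0.865 = 0.31445.
Posterior odds = 0.14943 × 0.31445 = 0.046987, so P(H|E) = 0.046987/(1+0.046987) = 0.0449.

P(H | E) ≈ 0.0449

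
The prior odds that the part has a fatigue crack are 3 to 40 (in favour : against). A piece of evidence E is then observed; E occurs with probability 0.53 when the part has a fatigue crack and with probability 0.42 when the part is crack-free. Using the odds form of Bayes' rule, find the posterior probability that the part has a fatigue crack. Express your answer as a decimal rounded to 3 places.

Posterior probability ≈ 0.086

Prior odds = 3/40 = 0.075000. In log-odds, ln(0.075000) = -2.5903.
Add log likelihood ratio: ln(1.2619) = 0.23262.
Posterior log-odds = -2.3576, so posterior odds = exp(-2.3576) = 0.094643. Converting, P(H|E) = 0.094643/1.0946 = 0.086.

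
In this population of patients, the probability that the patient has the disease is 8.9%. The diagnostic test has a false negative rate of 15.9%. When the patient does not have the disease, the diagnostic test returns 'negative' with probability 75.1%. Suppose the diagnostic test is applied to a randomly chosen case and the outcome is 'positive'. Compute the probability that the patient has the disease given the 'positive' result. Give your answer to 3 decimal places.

P(H | E) ≈ 0.248

Let H be the event that the patient has the disease. P(H) = 0.089, so P(¬H) = 0.911. With E the 'positive' result, P(E|H) = 0.841 and P(E|¬H) = 0.249.
P(E) = 0.841·0.089 + 0.249·0.911 = 0.074849 + 0.22684 = 0.30169.
By Bayes' theorem, P(H|E) = 0.074849 / 0.30169 = 0.248.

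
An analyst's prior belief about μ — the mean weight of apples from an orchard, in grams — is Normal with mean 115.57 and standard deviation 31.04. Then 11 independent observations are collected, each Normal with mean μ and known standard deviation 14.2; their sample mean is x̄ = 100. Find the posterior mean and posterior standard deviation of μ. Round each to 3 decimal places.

Prior precision 1/τ₀² = 1/31.04² = 0.00103790; data precision n/σ² = 11/14.2² = 0.0545527.
Posterior precision = 0.00103790 + 0.0545527 = 0.0555906, giving posterior SD = 1/√0.0555906 = 4.241.
Posterior mean = (0.00103790·115.57 + 0.0545527·100) / 0.0555906 = 100.291.

Posterior mean ≈ 100.291; posterior SD ≈ 4.241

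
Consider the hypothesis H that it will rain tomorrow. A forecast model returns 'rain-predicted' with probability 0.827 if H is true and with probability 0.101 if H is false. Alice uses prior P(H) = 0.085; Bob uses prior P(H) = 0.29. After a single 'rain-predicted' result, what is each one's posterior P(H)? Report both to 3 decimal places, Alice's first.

Alice: 0.432; Bob: 0.770

P('+'|H) = 0.827, P('+'|¬H) = 0.101.
Alice: numerator 0.827·0.085 = 0.070295; evidence = 0.070295+0.101·0.915 = 0.16271; posterior = 0.432.
Bob: numerator 0.827·0.29 = 0.23983; evidence = 0.23983+0.101·0.71 = 0.31154; posterior = 0.770.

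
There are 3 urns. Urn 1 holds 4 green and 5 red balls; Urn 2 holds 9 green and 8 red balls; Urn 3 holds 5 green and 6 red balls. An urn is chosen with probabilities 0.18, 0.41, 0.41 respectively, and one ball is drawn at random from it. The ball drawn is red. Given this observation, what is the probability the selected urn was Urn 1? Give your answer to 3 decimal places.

P(red|Urn 1) = 0.5556; P(red|Urn 2) = 0.4706; P(red|Urn 3) = 0.5455.
Prior × likelihood for each source: 0.18·0.5556=0.1000, 0.41·0.4706=0.1929, 0.41·0.5455=0.2236. Summing gives P(red) = 0.51658.
P(Urn 1 | red) = 0.1000 / 0.51658 = 0.194.

Posterior probability ≈ 0.194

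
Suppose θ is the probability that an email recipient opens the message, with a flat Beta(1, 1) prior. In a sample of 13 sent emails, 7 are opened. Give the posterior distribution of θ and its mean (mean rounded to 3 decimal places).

Posterior: Beta(8, 7); mean ≈ 0.533

The binomial likelihood is conjugate to the Beta prior: with 7 successes and 6 failures, the posterior is Beta(1+7, 1+6) = Beta(8, 7).
E[θ | data] = 8/(8+7) = 0.533.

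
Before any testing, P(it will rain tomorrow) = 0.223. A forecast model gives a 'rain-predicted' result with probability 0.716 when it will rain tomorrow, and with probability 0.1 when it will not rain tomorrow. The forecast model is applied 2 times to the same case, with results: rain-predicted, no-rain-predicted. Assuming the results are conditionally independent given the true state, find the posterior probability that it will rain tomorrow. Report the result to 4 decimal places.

Let H be the event that it will rain tomorrow; start with P(H) = 0.223. P('rain-predicted'|H) = 0.716, P('rain-predicted'|¬H) = 0.1.
Update on result 1 ('rain-predicted'): P(H) ← 0.716·0.2230 / (0.716·0.2230 + 0.1·0.7770) = 0.15967/0.23737 = 0.6727.
Update on result 2 ('no-rain-predicted'): P(H) ← 0.284·0.6727 / (0.284·0.6727 + 0.9·0.3273) = 0.19104/0.48564 = 0.3934.

Posterior P(H) ≈ 0.3934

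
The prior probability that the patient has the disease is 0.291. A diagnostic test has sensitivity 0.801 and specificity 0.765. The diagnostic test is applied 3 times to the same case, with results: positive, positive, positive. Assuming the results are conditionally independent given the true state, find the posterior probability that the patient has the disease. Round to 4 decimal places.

Let H be the event that the patient has the disease; start with P(H) = 0.291. P('positive'|H) = 0.801, P('positive'|¬H) = 0.235.
Update on result 1 ('positive'): P(H) ← 0.801·0.2910 / (0.801·0.2910 + 0.235·0.7090) = 0.23309/0.39971 = 0.5832.
Update on result 2 ('positive'): P(H) ← 0.801·0.5832 / (0.801·0.5832 + 0.235·0.4168) = 0.46711/0.56507 = 0.8266.
Update on result 3 ('positive'): P(H) ← 0.801·0.8266 / (0.801·0.8266 + 0.235·0.1734) = 0.66214/0.70288 = 0.9420.

Posterior P(H) ≈ 0.9420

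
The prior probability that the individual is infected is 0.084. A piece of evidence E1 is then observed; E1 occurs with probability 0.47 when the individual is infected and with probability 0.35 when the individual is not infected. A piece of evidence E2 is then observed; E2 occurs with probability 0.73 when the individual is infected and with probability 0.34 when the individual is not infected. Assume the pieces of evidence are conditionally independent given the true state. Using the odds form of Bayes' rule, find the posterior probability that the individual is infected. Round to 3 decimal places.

Prior odds = 0.084/(1−0.084) = 0.091703. In log-odds, ln(0.091703) = -2.3892.
Add log likelihood ratios: ln(1.3429) + ln(2.1471) = 1.0589.
Posterior log-odds = -1.3303, so posterior odds = exp(-1.3303) = 0.26440. Converting, P(H|E) = 0.26440/1.2644 = 0.209.

Posterior probability ≈ 0.209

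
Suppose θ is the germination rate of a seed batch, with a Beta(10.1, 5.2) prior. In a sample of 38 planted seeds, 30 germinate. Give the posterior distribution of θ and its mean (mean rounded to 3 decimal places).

Posterior: Beta(40.1, 13.2); mean ≈ 0.752

The binomial likelihood is conjugate to the Beta prior: with 30 successes and 8 failures, the posterior is Beta(10.1+30, 5.2+8) = Beta(40.1, 13.2).
E[θ | data] = 40.1/(40.1+13.2) = 0.752.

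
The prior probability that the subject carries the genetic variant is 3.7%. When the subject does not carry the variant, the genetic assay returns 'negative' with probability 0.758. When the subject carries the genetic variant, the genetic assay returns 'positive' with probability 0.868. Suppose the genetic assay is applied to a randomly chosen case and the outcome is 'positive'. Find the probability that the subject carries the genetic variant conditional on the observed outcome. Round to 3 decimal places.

Write H for 'the subject carries the genetic variant'. Prior odds H:¬H = 0.037/0.963 = 0.038422. For the 'positive' outcome, the likelihood ratio is 0.868/0.242 = 3.5868.
Posterior odds = 0.038422 × 3.5868 = 0.13781, so P(H|E) = 0.13781/(1+0.13781) = 0.121.

P(H | E) ≈ 0.121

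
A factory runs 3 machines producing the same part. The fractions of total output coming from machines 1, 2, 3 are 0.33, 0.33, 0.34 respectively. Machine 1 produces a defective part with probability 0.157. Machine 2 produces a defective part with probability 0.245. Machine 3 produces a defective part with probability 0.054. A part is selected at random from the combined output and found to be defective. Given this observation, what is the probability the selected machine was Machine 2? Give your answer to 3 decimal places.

P(defective|M1) = 0.157; P(defective|M2) = 0.245; P(defective|M3) = 0.054.
Prior × likelihood for each source: 0.33·0.157=0.05181, 0.33·0.245=0.08085, 0.34·0.054=0.01836. Summing gives P(defective) = 0.15102.
P(Machine 2 | defective) = 0.08085 / 0.15102 = 0.535.

Posterior probability ≈ 0.535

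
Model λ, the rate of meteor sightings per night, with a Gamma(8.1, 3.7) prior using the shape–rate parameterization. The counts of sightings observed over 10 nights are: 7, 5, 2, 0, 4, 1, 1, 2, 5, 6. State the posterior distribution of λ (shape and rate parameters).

Total count ∑xᵢ = 33 over n = 10 nights.
Gamma is conjugate to the Poisson likelihood: posterior is Gamma(shape = 8.1+33 = 41.1, rate = 3.7+10 = 13.7).

Posterior: Gamma(shape=41.1, rate=13.7)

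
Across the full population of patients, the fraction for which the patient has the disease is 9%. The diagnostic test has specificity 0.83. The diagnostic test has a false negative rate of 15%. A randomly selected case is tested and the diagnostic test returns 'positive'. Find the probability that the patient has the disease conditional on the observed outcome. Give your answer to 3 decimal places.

Let H be the event that the patient has the disease. P(H) = 0.09, so P(¬H) = 0.91. With E the 'positive' result, P(E|H) = 0.85 and P(E|¬H) = 0.17.
P(E) = 0.85·0.09 + 0.17·0.91 = 0.076500 + 0.15470 = 0.23120.
By Bayes' theorem, P(H|E) = 0.076500 / 0.23120 = 0.331.

P(H | E) ≈ 0.331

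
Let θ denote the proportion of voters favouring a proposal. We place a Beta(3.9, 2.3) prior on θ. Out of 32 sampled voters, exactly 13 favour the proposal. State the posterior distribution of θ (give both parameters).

The binomial likelihood is conjugate to the Beta prior: with 13 successes and 19 failures, the posterior is Beta(3.9+13, 2.3+19) = Beta(16.9, 21.3).

Posterior: Beta(16.9, 21.3)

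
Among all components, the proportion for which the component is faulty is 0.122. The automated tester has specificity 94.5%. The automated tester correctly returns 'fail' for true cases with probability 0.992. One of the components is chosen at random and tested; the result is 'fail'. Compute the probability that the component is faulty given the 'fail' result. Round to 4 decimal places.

Write H for 'the component is faulty'. Prior odds H:¬H = 0.122/0.878 = 0.13895. For the 'fail' outcome, the likelihood ratio is 0.992/0.055 = 18.036.
Posterior odds = 0.13895 × 18.036 = 2.5062, so P(H|E) = 2.5062/(1+2.5062) = 0.7148.

P(H | E) ≈ 0.7148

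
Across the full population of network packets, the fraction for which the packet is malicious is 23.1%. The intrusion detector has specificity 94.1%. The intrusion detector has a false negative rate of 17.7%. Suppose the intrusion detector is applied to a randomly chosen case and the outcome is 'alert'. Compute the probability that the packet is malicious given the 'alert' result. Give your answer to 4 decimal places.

Write H for 'the packet is malicious'. Prior odds H:¬H = 0.231/0.769 = 0.30039. For the 'alert' outcome, the likelihood ratio is 0.823/0.059 = 13.949.
Posterior odds = 0.30039 × 13.949 = 4.1902, so P(H|E) = 4.1902/(1+4.1902) = 0.8073.

P(H | E) ≈ 0.8073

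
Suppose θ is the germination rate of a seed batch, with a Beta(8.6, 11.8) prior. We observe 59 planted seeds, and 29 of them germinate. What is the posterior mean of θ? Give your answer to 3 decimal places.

The binomial likelihood is conjugate to the Beta prior: with 29 successes and 30 failures, the posterior is Beta(8.6+29, 11.8+30) = Beta(37.6, 41.8).
E[θ | data] = 37.6/(37.6+41.8) = 0.474.

Posterior mean ≈ 0.474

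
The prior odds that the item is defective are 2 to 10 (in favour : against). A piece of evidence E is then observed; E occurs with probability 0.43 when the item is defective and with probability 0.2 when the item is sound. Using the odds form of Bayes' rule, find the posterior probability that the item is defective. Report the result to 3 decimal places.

Posterior probability ≈ 0.301

Prior odds = 2/10 = 0.20000. In log-odds, ln(0.20000) = -1.6094.
Add log likelihood ratio: ln(2.1500) = 0.76547.
Posterior log-odds = -0.84397, so posterior odds = exp(-0.84397) = 0.43000. Converting, P(H|E) = 0.43000/1.4300 = 0.301.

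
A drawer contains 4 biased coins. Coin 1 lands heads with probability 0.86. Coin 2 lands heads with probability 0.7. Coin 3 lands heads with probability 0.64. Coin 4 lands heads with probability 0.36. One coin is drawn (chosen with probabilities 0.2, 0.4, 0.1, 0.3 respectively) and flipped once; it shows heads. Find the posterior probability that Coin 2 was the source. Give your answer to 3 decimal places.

Posterior probability ≈ 0.449

P(heads|C1) = 0.86; P(heads|C2) = 0.7; P(heads|C3) = 0.64; P(heads|C4) = 0.36.
Prior × likelihood for each source: 0.2·0.86=0.1720, 0.4·0.7=0.2800, 0.1·0.64=0.06400, 0.3·0.36=0.1080. Summing gives P(heads) = 0.62400.
P(Coin 2 | heads) = 0.2800 / 0.62400 = 0.449.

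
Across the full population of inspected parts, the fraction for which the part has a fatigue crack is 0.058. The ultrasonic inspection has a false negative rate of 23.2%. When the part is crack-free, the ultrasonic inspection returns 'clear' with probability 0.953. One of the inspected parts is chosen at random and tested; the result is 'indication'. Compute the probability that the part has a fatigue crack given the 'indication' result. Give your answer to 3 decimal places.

Let H be the event that the part has a fatigue crack. P(H) = 0.058, so P(¬H) = 0.942. With E the 'indication' result, P(E|H) = 0.768 and P(E|¬H) = 0.047.
P(E) = 0.768·0.058 + 0.047·0.942 = 0.044544 + 0.044274 = 0.088818.
By Bayes' theorem, P(H|E) = 0.044544 / 0.088818 = 0.502.

P(H | E) ≈ 0.502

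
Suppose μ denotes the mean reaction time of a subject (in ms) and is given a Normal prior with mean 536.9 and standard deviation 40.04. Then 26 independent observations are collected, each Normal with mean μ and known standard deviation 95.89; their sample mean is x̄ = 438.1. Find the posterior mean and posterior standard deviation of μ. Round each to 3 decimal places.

Posterior mean ≈ 455.956; posterior SD ≈ 17.022

Prior precision 1/τ₀² = 1/40.04² = 0.00062375; data precision n/σ² = 26/95.89² = 0.00282766.
Posterior precision = 0.00062375 + 0.00282766 = 0.00345141, giving posterior SD = 1/√0.00345141 = 17.022.
Posterior mean = (0.00062375·536.9 + 0.00282766·438.1) / 0.00345141 = 455.956.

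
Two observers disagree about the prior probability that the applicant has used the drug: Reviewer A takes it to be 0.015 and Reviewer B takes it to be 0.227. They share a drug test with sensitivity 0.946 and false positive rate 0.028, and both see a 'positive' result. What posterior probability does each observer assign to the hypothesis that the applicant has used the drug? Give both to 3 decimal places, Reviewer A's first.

Reviewer A: 0.340; Reviewer B: 0.908

P('+'|H) = 0.946, P('+'|¬H) = 0.028.
Reviewer A: numerator 0.946·0.015 = 0.014190; evidence = 0.014190+0.028·0.985 = 0.041770; posterior = 0.340.
Reviewer B: numerator 0.946·0.227 = 0.21474; evidence = 0.21474+0.028·0.773 = 0.23639; posterior = 0.908.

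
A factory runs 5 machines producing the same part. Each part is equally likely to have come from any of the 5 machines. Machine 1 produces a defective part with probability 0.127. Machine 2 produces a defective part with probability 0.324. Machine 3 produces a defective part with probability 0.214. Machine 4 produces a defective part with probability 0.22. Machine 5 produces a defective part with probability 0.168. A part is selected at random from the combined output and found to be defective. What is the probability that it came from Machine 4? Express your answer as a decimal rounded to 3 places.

P(defective|M1) = 0.127; P(defective|M2) = 0.324; P(defective|M3) = 0.214; P(defective|M4) = 0.22; P(defective|M5) = 0.168.
Prior × likelihood for each source: 0.2·0.127=0.02540, 0.2·0.324=0.06480, 0.2·0.214=0.04280, 0.2·0.22=0.04400, 0.2·0.168=0.03360. Summing gives P(defective) = 0.21060.
P(Machine 4 | defective) = 0.04400 / 0.21060 = 0.209.

Posterior probability ≈ 0.209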